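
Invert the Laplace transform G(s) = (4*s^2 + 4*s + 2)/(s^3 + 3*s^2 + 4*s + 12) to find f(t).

Factor the denominator: s^3 + 3*s^2 + 4*s + 12 = (s + 3)*(s^2 + 4).
Partial fraction decomposition gives [2/(s + 3)] + [2*s/(s^2 + 4)] + [-2/(s^2 + 4)].
Invert each term: 2/(s + 3) ↔ 2e^(-3t); 2·s/(s^2 + 4) ↔ 2cos(2t); -1·2/(s^2 + 4) ↔ -sin(2t).

f(t) = -sin(2*t) + 2*cos(2*t) + 2*exp(-3*t)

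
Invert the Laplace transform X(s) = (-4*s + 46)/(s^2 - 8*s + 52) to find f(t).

Complete the square in the denominator: s^2 - 8*s + 52 = (s - 4)^2 + 6^2.
Split the numerator to match: -4*s + 46 = -4·(s - 4) + 5·6.
Invert each term: -4·(s - 4)/((s - 4)^2 + 36) ↔ -4e^(4t)cos(6t); 5·6/((s - 4)^2 + 36) ↔ 5e^(4t)sin(6t).

f(t) = 5*exp(4*t)*sin(6*t) - 4*exp(4*t)*cos(6*t)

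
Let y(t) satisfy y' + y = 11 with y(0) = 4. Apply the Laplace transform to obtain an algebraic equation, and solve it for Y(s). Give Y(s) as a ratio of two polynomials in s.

Transform both sides with L{·}.
With L{y'} = sY - y(0) = sY - 4: the LHS transforms to (s + 1)Y - (4).
The right side is L{11} = 11/s.
So (s + 1)Y = 11/s + (4).
Isolate Y and clear denominators.

Y(s) = (4*s + 11)/(s^2 + s)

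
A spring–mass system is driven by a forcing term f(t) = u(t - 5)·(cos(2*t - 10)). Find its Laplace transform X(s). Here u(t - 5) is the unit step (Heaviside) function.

By the second shifting theorem, L{u(t - c)·g(t - c)} = e^(-cs)·G(s) with c = 5 and G(s) = L{g(t)}.
L{cos(2t)} = s/(s^2 + 4).

X(s) = s*exp(-5*s)/(s^2 + 4)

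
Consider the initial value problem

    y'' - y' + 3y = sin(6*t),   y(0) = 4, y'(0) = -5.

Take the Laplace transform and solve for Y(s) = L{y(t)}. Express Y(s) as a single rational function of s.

Y(s) = (4*s^3 - 9*s^2 + 144*s - 318)/(s^4 - s^3 + 39*s^2 - 36*s + 108)

Take the Laplace transform of both sides.
The derivative rules (L{y''} = s^2 Y - s·y(0) - y'(0) and L{y'} = sY - y(0), with y(0) = 4, y'(0) = -5) turn the left side into (s^2 - s + 3)Y - (4*s - 9).
The right side is L{sin(6*t)} = 6/(s^2 + 36).
So (s^2 - s + 3)Y = 6/(s^2 + 36) + (4*s - 9).
Isolate Y and clear denominators.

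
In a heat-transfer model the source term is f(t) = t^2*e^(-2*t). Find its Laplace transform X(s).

X(s) = 2/(s + 2)^3

L{e^(-2t)} = 1/(s + 2).
Then apply L{t^2·g(t)} = (-1)^2 d^2/ds^2[G(s)] with G(s) = 1/(s + 2):
differentiating 2 times and applying the sign gives 2/(s + 2)^3.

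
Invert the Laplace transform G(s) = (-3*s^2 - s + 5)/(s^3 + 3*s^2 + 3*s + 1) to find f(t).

f(t) = 3*t^2*exp(-t)/2 + 5*t*exp(-t) - 3*exp(-t)

Factor the denominator: s^3 + 3*s^2 + 3*s + 1 = (s + 1)^3.
Partial fraction decomposition gives [-3/(s + 1)] + [5/(s + 1)^2] + [3/(s + 1)^3].
Invert each term: -3/(s + 1) ↔ -3e^(-t); 5/(s + 1)^2 ↔ 5t·e^(-t); 3/(s + 1)^3 ↔ (3/2)t^2·e^(-t).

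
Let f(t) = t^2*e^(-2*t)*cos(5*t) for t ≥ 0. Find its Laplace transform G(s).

L{cos(5t)} = s/(s^2 + 25).
Multiplying by e^(-2t) shifts s → s + 2, so L{e^(-2*t)*cos(5*t)} = (s + 2)/((s + 2)^2 + 25).
Then apply L{t^2·g(t)} = (-1)^2 d^2/ds^2[H(s)] with H(s) = (s + 2)/((s + 2)^2 + 25):
differentiating 2 times and applying the sign gives 2*(s + 2)*(s^2 + 4*s - 71)/(s^2 + 4*s + 29)^3.

G(s) = 2*(s + 2)*(s^2 + 4*s - 71)/(s^2 + 4*s + 29)^3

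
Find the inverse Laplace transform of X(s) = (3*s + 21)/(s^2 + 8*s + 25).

3*exp(-4*t)*sin(3*t) + 3*exp(-4*t)*cos(3*t)

Complete the square in the denominator: s^2 + 8*s + 25 = (s + 4)^2 + 3^2.
Split the numerator to match: 3*s + 21 = 3·(s + 4) + 3·3.
Invert each term: 3·(s + 4)/((s + 4)^2 + 9) ↔ 3e^(-4t)cos(3t); 3·3/((s + 4)^2 + 9) ↔ 3e^(-4t)sin(3t).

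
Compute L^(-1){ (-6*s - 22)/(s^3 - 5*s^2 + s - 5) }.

-2*exp(5*t) + 4*sin(t) + 2*cos(t)

Factor the denominator: s^3 - 5*s^2 + s - 5 = (s - 5)*(s^2 + 1).
Partial fraction decomposition gives [-2/(s - 5)] + [2*s/(s^2 + 1)] + [4/(s^2 + 1)].
Invert each term: -2/(s - 5) ↔ -2e^(5t); 2·s/(s^2 + 1) ↔ 2cos(t); 4·1/(s^2 + 1) ↔ 4sin(t).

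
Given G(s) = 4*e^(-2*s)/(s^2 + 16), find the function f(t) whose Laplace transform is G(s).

The factor e^(-2s) signals a time shift by c = 2 (second shifting theorem).
L{sin(4t)} = 4/(s^2 + 16), so L^-1{4/(s^2 + 16)} = sin(4*t).
Hence the inverse is u(t - 2) times that function evaluated at t - 2.

f(t) = Heaviside(t - 2)*(sin(4*t - 8))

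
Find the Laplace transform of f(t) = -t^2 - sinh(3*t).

-3/(s^2 - 9) - 2/s^3

The transform is linear, so treat each term independently.
(-1)·[L{t^2} = 2!/s^3 = 2/s^3]; (-1)·[L{sinh(3t)} = 3/(s^2 - 9)].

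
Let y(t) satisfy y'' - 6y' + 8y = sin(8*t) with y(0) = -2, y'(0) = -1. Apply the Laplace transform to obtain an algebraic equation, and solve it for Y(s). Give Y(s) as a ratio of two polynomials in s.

Y(s) = (-2*s^3 + 11*s^2 - 128*s + 712)/(s^4 - 6*s^3 + 72*s^2 - 384*s + 512)

Transform both sides with L{·}.
With L{y''} = s^2 Y - s·y(0) - y'(0) and L{y'} = sY - y(0), with y(0) = -2, y'(0) = -1: the LHS transforms to (s^2 - 6*s + 8)Y - (-2*s + 11).
The right side is L{sin(8*t)} = 8/(s^2 + 64).
So (s^2 - 6*s + 8)Y = 8/(s^2 + 64) + (-2*s + 11).
Isolate Y and clear denominators.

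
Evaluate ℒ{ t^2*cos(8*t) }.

L{cos(8t)} = s/(s^2 + 64).
Then apply L{t^2·g(t)} = (-1)^2 d^2/ds^2[G(s)] with G(s) = s/(s^2 + 64):
differentiating 2 times and applying the sign gives 2*s*(s^2 - 192)/(s^2 + 64)^3.

2*s*(s^2 - 192)/(s^2 + 64)^3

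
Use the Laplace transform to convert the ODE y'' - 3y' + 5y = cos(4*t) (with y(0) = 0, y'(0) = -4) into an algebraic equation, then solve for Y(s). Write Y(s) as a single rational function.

Y(s) = (-4*s^2 + s - 64)/(s^4 - 3*s^3 + 21*s^2 - 48*s + 80)

Apply the Laplace transform to the equation.
With L{y''} = s^2 Y - s·y(0) - y'(0) and L{y'} = sY - y(0), with y(0) = 0, y'(0) = -4: the LHS transforms to (s^2 - 3*s + 5)Y - (-4).
The right side is L{cos(4*t)} = s/(s^2 + 16).
So (s^2 - 3*s + 5)Y = s/(s^2 + 16) + (-4).
Solve for Y(s) and write it as one ratio of polynomials.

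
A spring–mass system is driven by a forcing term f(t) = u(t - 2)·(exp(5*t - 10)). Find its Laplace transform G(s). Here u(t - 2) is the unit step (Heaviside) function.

By the second shifting theorem, L{u(t - c)·g(t - c)} = e^(-cs)·H(s) with c = 2 and H(s) = L{g(t)}.
L{e^(5t)} = 1/(s - 5).

G(s) = exp(-2*s)/(s - 5)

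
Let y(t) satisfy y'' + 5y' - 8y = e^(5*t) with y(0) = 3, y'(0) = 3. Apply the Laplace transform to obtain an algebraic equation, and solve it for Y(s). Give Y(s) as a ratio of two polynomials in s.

Apply the Laplace transform to the equation.
The derivative rules (L{y''} = s^2 Y - s·y(0) - y'(0) and L{y'} = sY - y(0), with y(0) = 3, y'(0) = 3) turn the left side into (s^2 + 5*s - 8)Y - (3*s + 18).
The right side is L{e^(5*t)} = 1/(s - 5).
So (s^2 + 5*s - 8)Y = 1/(s - 5) + (3*s + 18).
Isolate Y and clear denominators.

Y(s) = (3*s^2 + 3*s - 89)/(s^3 - 33*s + 40)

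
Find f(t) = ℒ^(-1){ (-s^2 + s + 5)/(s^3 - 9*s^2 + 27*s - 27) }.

Factor the denominator: s^3 - 9*s^2 + 27*s - 27 = (s - 3)^3.
Partial fraction decomposition gives [-1/(s - 3)] + [-5/(s - 3)^2] + [-1/(s - 3)^3].
Invert each term: -1/(s - 3) ↔ -e^(3t); -5/(s - 3)^2 ↔ -5t·e^(3t); -1/(s - 3)^3 ↔ (-1/2)t^2·e^(3t).

f(t) = -t^2*exp(3*t)/2 - 5*t*exp(3*t) - exp(3*t)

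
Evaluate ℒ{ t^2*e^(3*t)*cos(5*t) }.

2*(s - 3)*(s^2 - 6*s - 66)/(s^2 - 6*s + 34)^3

L{cos(5t)} = s/(s^2 + 25).
Multiplying by e^(3t) shifts s → s - 3, so L{e^(3*t)*cos(5*t)} = (s - 3)/((s - 3)^2 + 25).
Then apply L{t^2·g(t)} = (-1)^2 d^2/ds^2[G(s)] with G(s) = (s - 3)/((s - 3)^2 + 25):
differentiating 2 times and applying the sign gives 2*(s - 3)*(s^2 - 6*s - 66)/(s^2 - 6*s + 34)^3.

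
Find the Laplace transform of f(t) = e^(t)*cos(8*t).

L{cos(8t)} = s/(s^2 + 64).
By the first shifting theorem, multiplying by e^(t) replaces s with s - 1.

(s - 1)/((s - 1)^2 + 64)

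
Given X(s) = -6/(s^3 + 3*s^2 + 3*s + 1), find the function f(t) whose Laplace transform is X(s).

f(t) = -3*t^2*exp(-t)

Rewrite the denominator: s^3 + 3*s^2 + 3*s + 1 = (s + 1)^3.
The form in (s + 1) signals a first-shifting-theorem factor e^(-t).
Since L{t^2} = 2!/s^3 = 2/s^3, the inverse is t^2*exp(-t), scaled by -3.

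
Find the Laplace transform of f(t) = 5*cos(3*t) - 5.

Apply the Laplace transform termwise.
(5)·[L{cos(3t)} = s/(s^2 + 9)]; L{-5} = -5/s.

5*s/(s^2 + 9) - 5/s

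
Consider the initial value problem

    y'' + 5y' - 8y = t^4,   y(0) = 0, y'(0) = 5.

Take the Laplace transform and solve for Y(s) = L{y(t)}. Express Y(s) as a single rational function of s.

Y(s) = (5*s^5 + 24)/(s^7 + 5*s^6 - 8*s^5)

Take the Laplace transform of both sides.
The derivative rules (L{y''} = s^2 Y - s·y(0) - y'(0) and L{y'} = sY - y(0), with y(0) = 0, y'(0) = 5) turn the left side into (s^2 + 5*s - 8)Y - (5).
The right side is L{t^4} = 24/s^5.
So (s^2 + 5*s - 8)Y = 24/s^5 + (5).
Isolate Y and clear denominators.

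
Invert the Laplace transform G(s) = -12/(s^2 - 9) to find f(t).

Since L{sinh(3t)} = 3/(s^2 - 9), the inverse is sinh(3*t), scaled by -4.

f(t) = -4*sinh(3*t)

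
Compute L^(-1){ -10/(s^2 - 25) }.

-2*sinh(5*t)

Since L{sinh(5t)} = 5/(s^2 - 25), the inverse is sinh(5*t), scaled by -2.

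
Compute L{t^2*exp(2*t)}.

2/(s - 2)^3

L{e^(2t)} = 1/(s - 2).
Then apply L{t^2·g(t)} = (-1)^2 d^2/ds^2[G(s)] with G(s) = 1/(s - 2):
differentiating 2 times and applying the sign gives 2/(s - 2)^3.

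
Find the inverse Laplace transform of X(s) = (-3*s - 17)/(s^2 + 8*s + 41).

Complete the square in the denominator: s^2 + 8*s + 41 = (s + 4)^2 + 5^2.
Split the numerator to match: -3*s - 17 = -3·(s + 4) - 1·5.
Invert each term: -3·(s + 4)/((s + 4)^2 + 25) ↔ -3e^(-4t)cos(5t); -1·5/((s + 4)^2 + 25) ↔ -e^(-4t)sin(5t).

-exp(-4*t)*sin(5*t) - 3*exp(-4*t)*cos(5*t)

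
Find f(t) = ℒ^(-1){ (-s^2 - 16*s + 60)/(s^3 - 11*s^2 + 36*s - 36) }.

Factor the denominator: s^3 - 11*s^2 + 36*s - 36 = (s - 6)*(s - 3)*(s - 2).
Partial fraction decomposition gives [6/(s - 2)] + [-6/(s - 6)] + [-1/(s - 3)].
Invert each term: 6/(s - 2) ↔ 6e^(2t); -6/(s - 6) ↔ -6e^(6t); -1/(s - 3) ↔ -e^(3t).

f(t) = -6*exp(6*t) - exp(3*t) + 6*exp(2*t)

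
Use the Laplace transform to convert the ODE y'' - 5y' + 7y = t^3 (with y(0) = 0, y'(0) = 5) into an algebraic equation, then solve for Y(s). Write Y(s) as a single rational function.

Laplace-transform each side.
With L{y''} = s^2 Y - s·y(0) - y'(0) and L{y'} = sY - y(0), with y(0) = 0, y'(0) = 5: the LHS transforms to (s^2 - 5*s + 7)Y - (5).
The right side is L{t^3} = 6/s^4.
So (s^2 - 5*s + 7)Y = 6/s^4 + (5).
Solve for Y(s) and write it as one ratio of polynomials.

Y(s) = (5*s^4 + 6)/(s^6 - 5*s^5 + 7*s^4)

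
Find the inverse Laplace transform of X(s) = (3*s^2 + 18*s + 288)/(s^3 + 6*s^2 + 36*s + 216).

Factor the denominator: s^3 + 6*s^2 + 36*s + 216 = (s + 6)*(s^2 + 36).
Partial fraction decomposition gives [4/(s + 6)] + [-s/(s^2 + 36)] + [24/(s^2 + 36)].
Invert each term: 4/(s + 6) ↔ 4e^(-6t); -1·s/(s^2 + 36) ↔ -cos(6t); 4·6/(s^2 + 36) ↔ 4sin(6t).

4*sin(6*t) - cos(6*t) + 4*exp(-6*t)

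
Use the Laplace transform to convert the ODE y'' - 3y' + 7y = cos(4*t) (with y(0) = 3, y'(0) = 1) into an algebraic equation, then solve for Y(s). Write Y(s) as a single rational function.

Take the Laplace transform of both sides.
The derivative rules (L{y''} = s^2 Y - s·y(0) - y'(0) and L{y'} = sY - y(0), with y(0) = 3, y'(0) = 1) turn the left side into (s^2 - 3*s + 7)Y - (3*s - 8).
The right side is L{cos(4*t)} = s/(s^2 + 16).
So (s^2 - 3*s + 7)Y = s/(s^2 + 16) + (3*s - 8).
Solve for Y(s) and write it as one ratio of polynomials.

Y(s) = (3*s^3 - 8*s^2 + 49*s - 128)/(s^4 - 3*s^3 + 23*s^2 - 48*s + 112)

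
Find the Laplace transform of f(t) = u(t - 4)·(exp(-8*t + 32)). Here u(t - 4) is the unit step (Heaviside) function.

By the second shifting theorem, L{u(t - c)·g(t - c)} = e^(-cs)·H(s) with c = 4 and H(s) = L{g(t)}.
L{e^(-8t)} = 1/(s + 8).

exp(-4*s)/(s + 8)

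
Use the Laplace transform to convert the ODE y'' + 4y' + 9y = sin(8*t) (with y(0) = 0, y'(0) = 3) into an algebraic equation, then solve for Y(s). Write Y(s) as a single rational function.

Y(s) = (3*s^2 + 200)/(s^4 + 4*s^3 + 73*s^2 + 256*s + 576)

Apply the Laplace transform to the equation.
With L{y''} = s^2 Y - s·y(0) - y'(0) and L{y'} = sY - y(0), with y(0) = 0, y'(0) = 3: the LHS transforms to (s^2 + 4*s + 9)Y - (3).
The right side is L{sin(8*t)} = 8/(s^2 + 64).
So (s^2 + 4*s + 9)Y = 8/(s^2 + 64) + (3).
Isolate Y and clear denominators.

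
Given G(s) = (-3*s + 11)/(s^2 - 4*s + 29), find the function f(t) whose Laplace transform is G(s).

f(t) = exp(2*t)*sin(5*t) - 3*exp(2*t)*cos(5*t)

Complete the square in the denominator: s^2 - 4*s + 29 = (s - 2)^2 + 5^2.
Split the numerator to match: -3*s + 11 = -3·(s - 2) + 1·5.
Invert each term: -3·(s - 2)/((s - 2)^2 + 25) ↔ -3e^(2t)cos(5t); 1·5/((s - 2)^2 + 25) ↔ e^(2t)sin(5t).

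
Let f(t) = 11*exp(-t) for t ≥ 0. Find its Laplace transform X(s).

L{11} = 11/s.
By the first shifting theorem, multiplying by e^(-t) replaces s with s + 1.

X(s) = 11/(s + 1)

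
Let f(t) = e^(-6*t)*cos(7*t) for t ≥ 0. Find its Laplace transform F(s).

F(s) = (s + 6)/((s + 6)^2 + 49)

L{cos(7t)} = s/(s^2 + 49).
By the first shifting theorem, multiplying by e^(-6t) replaces s with s + 6.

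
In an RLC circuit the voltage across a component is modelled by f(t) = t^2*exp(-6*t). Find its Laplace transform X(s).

L{e^(-6t)} = 1/(s + 6).
Then apply L{t^2·g(t)} = (-1)^2 d^2/ds^2[G(s)] with G(s) = 1/(s + 6):
differentiating 2 times and applying the sign gives 2/(s + 6)^3.

X(s) = 2/(s + 6)^3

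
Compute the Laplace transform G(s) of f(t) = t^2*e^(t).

L{e^(t)} = 1/(s - 1).
Then apply L{t^2·g(t)} = (-1)^2 d^2/ds^2[H(s)] with H(s) = 1/(s - 1):
differentiating 2 times and applying the sign gives 2/(s - 1)^3.

G(s) = 2/(s - 1)^3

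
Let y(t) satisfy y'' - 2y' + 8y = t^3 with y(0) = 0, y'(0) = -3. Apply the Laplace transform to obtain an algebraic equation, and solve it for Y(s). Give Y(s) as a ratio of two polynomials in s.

Y(s) = (-3*s^4 + 6)/(s^6 - 2*s^5 + 8*s^4)

Take the Laplace transform of both sides.
With L{y''} = s^2 Y - s·y(0) - y'(0) and L{y'} = sY - y(0), with y(0) = 0, y'(0) = -3: the LHS transforms to (s^2 - 2*s + 8)Y - (-3).
The right side is L{t^3} = 6/s^4.
So (s^2 - 2*s + 8)Y = 6/s^4 + (-3).
Solve for Y(s) and write it as one ratio of polynomials.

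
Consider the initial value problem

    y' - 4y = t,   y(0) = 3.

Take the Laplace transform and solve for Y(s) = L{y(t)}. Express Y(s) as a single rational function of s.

Y(s) = (3*s^2 + 1)/(s^3 - 4*s^2)

Laplace-transform each side.
With L{y'} = sY - y(0) = sY - 3: the LHS transforms to (s - 4)Y - (3).
The right side is L{t} = s^(-2).
So (s - 4)Y = s^(-2) + (3).
Solve for Y(s) and write it as one ratio of polynomials.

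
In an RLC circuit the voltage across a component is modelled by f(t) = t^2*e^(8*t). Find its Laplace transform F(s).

L{e^(8t)} = 1/(s - 8).
Then apply L{t^2·g(t)} = (-1)^2 d^2/ds^2[G(s)] with G(s) = 1/(s - 8):
differentiating 2 times and applying the sign gives 2/(s - 8)^3.

F(s) = 2/(s - 8)^3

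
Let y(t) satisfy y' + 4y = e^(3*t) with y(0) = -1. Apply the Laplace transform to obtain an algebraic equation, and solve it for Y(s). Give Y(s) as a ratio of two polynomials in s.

Y(s) = (-s + 4)/(s^2 + s - 12)

Laplace-transform each side.
Using L{y'} = sY - y(0) = sY - (-1), the left side becomes (s + 4)Y - (-1).
The right side is L{e^(3*t)} = 1/(s - 3).
So (s + 4)Y = 1/(s - 3) + (-1).
Isolate Y and clear denominators.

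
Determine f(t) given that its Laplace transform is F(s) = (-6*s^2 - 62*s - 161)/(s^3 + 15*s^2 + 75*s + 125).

f(t) = -t^2*exp(-5*t)/2 - 2*t*exp(-5*t) - 6*exp(-5*t)

Factor the denominator: s^3 + 15*s^2 + 75*s + 125 = (s + 5)^3.
Partial fraction decomposition gives [-6/(s + 5)] + [-2/(s + 5)^2] + [-1/(s + 5)^3].
Invert each term: -6/(s + 5) ↔ -6e^(-5t); -2/(s + 5)^2 ↔ -2t·e^(-5t); -1/(s + 5)^3 ↔ (-1/2)t^2·e^(-5t).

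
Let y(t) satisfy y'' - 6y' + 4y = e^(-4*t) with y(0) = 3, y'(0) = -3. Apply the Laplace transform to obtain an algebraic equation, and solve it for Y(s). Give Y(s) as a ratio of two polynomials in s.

Transform both sides with L{·}.
Using L{y''} = s^2 Y - s·y(0) - y'(0) and L{y'} = sY - y(0), with y(0) = 3, y'(0) = -3, the left side becomes (s^2 - 6*s + 4)Y - (3*s - 21).
The right side is L{e^(-4*t)} = 1/(s + 4).
So (s^2 - 6*s + 4)Y = 1/(s + 4) + (3*s - 21).
Divide through and combine into a single rational function.

Y(s) = (3*s^2 - 9*s - 83)/(s^3 - 2*s^2 - 20*s + 16)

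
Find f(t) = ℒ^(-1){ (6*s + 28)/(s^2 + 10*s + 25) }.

Factor the denominator: s^2 + 10*s + 25 = (s + 5)^2.
Partial fraction decomposition gives [6/(s + 5)] + [-2/(s + 5)^2].
Invert each term: 6/(s + 5) ↔ 6e^(-5t); -2/(s + 5)^2 ↔ -2t·e^(-5t).

f(t) = -2*t*exp(-5*t) + 6*exp(-5*t)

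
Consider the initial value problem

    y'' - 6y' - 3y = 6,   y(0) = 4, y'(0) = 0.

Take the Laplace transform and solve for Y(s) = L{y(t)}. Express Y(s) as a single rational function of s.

Y(s) = (4*s^2 - 24*s + 6)/(s^3 - 6*s^2 - 3*s)

Take the Laplace transform of both sides.
Using L{y''} = s^2 Y - s·y(0) - y'(0) and L{y'} = sY - y(0), with y(0) = 4, y'(0) = 0, the left side becomes (s^2 - 6*s - 3)Y - (4*s - 24).
The right side is L{6} = 6/s.
So (s^2 - 6*s - 3)Y = 6/s + (4*s - 24).
Divide through and combine into a single rational function.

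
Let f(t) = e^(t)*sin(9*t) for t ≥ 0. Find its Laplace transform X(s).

X(s) = 9/((s - 1)^2 + 81)

L{sin(9t)} = 9/(s^2 + 81).
By the first shifting theorem, multiplying by e^(t) replaces s with s - 1.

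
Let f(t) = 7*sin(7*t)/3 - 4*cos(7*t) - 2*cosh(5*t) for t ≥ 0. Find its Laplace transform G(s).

G(s) = -4*s/(s^2 + 49) - 2*s/(s^2 - 25) + 49/(3*(s^2 + 49))

Apply the Laplace transform termwise.
(7/3)·[L{sin(7t)} = 7/(s^2 + 49)]; (-2)·[L{cosh(5t)} = s/(s^2 - 25)]; (-4)·[L{cos(7t)} = s/(s^2 + 49)].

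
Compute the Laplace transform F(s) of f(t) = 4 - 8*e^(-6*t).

F(s) = -8/(s + 6) + 4/s

By linearity of the Laplace transform, transform each term separately.
L{4} = 4/s; (-8)·[L{e^(-6t)} = 1/(s + 6)].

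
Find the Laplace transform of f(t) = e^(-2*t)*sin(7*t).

L{sin(7t)} = 7/(s^2 + 49).
By the first shifting theorem, multiplying by e^(-2t) replaces s with s + 2.

7/((s + 2)^2 + 49)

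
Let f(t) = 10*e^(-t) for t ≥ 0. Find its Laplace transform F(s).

F(s) = 10/(s + 1)

L{10} = 10/s.
By the first shifting theorem, multiplying by e^(-t) replaces s with s + 1.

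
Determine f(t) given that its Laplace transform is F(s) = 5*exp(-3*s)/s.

The factor e^(-3s) signals a time shift by c = 3 (second shifting theorem).
L{5} = 5/s, so L^-1{5/s} = 5.
Hence the inverse is u(t - 3) times that function evaluated at t - 3.

f(t) = Heaviside(t - 3)*(5)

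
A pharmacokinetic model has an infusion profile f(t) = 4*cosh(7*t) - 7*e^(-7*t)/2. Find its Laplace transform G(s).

G(s) = 4*s/(s^2 - 49) - 7/(2*(s + 7))

The transform is linear, so treat each term independently.
(-7/2)·[L{e^(-7t)} = 1/(s + 7)]; (4)·[L{cosh(7t)} = s/(s^2 - 49)].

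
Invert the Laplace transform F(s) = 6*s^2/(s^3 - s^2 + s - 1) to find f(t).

f(t) = 3*exp(t) + 3*sin(t) + 3*cos(t)

Factor the denominator: s^3 - s^2 + s - 1 = (s - 1)*(s^2 + 1).
Partial fraction decomposition gives [3/(s - 1)] + [3*s/(s^2 + 1)] + [3/(s^2 + 1)].
Invert each term: 3/(s - 1) ↔ 3e^(t); 3·s/(s^2 + 1) ↔ 3cos(t); 3·1/(s^2 + 1) ↔ 3sin(t).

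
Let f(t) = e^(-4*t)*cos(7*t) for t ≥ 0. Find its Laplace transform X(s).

L{cos(7t)} = s/(s^2 + 49).
By the first shifting theorem, multiplying by e^(-4t) replaces s with s + 4.

X(s) = (s + 4)/((s + 4)^2 + 49)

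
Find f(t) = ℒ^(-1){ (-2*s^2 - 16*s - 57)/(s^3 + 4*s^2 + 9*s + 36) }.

Factor the denominator: s^3 + 4*s^2 + 9*s + 36 = (s + 4)*(s^2 + 9).
Partial fraction decomposition gives [-1/(s + 4)] + [-s/(s^2 + 9)] + [-12/(s^2 + 9)].
Invert each term: -1/(s + 4) ↔ -e^(-4t); -1·s/(s^2 + 9) ↔ -cos(3t); -4·3/(s^2 + 9) ↔ -4sin(3t).

f(t) = -4*sin(3*t) - cos(3*t) - exp(-4*t)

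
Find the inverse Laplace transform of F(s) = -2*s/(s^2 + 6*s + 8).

Factor the denominator: s^2 + 6*s + 8 = (s + 2)*(s + 4).
Partial fraction decomposition gives [2/(s + 2)] + [-4/(s + 4)].
Invert each term: 2/(s + 2) ↔ 2e^(-2t); -4/(s + 4) ↔ -4e^(-4t).

2*exp(-2*t) - 4*exp(-4*t)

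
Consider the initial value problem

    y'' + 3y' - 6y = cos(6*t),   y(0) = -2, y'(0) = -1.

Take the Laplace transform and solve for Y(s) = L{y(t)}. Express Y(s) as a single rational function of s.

Apply the Laplace transform to the equation.
Using L{y''} = s^2 Y - s·y(0) - y'(0) and L{y'} = sY - y(0), with y(0) = -2, y'(0) = -1, the left side becomes (s^2 + 3*s - 6)Y - (-2*s - 7).
The right side is L{cos(6*t)} = s/(s^2 + 36).
So (s^2 + 3*s - 6)Y = s/(s^2 + 36) + (-2*s - 7).
Isolate Y and clear denominators.

Y(s) = (-2*s^3 - 7*s^2 - 71*s - 252)/(s^4 + 3*s^3 + 30*s^2 + 108*s - 216)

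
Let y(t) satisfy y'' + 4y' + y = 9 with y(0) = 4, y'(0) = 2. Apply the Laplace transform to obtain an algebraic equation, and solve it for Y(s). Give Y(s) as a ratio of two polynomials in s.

Laplace-transform each side.
With L{y''} = s^2 Y - s·y(0) - y'(0) and L{y'} = sY - y(0), with y(0) = 4, y'(0) = 2: the LHS transforms to (s^2 + 4*s + 1)Y - (4*s + 18).
The right side is L{9} = 9/s.
So (s^2 + 4*s + 1)Y = 9/s + (4*s + 18).
Isolate Y and clear denominators.

Y(s) = (4*s^2 + 18*s + 9)/(s^3 + 4*s^2 + s)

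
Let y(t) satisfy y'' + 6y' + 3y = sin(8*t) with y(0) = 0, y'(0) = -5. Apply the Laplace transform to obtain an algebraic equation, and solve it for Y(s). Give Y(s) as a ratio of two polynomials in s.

Apply the Laplace transform to the equation.
With L{y''} = s^2 Y - s·y(0) - y'(0) and L{y'} = sY - y(0), with y(0) = 0, y'(0) = -5: the LHS transforms to (s^2 + 6*s + 3)Y - (-5).
The right side is L{sin(8*t)} = 8/(s^2 + 64).
So (s^2 + 6*s + 3)Y = 8/(s^2 + 64) + (-5).
Isolate Y and clear denominators.

Y(s) = (-5*s^2 - 312)/(s^4 + 6*s^3 + 67*s^2 + 384*s + 192)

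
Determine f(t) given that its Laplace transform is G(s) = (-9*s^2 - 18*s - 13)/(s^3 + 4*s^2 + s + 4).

f(t) = -2*sin(t) - 4*cos(t) - 5*exp(-4*t)

Factor the denominator: s^3 + 4*s^2 + s + 4 = (s + 4)*(s^2 + 1).
Partial fraction decomposition gives [-5/(s + 4)] + [-4*s/(s^2 + 1)] + [-2/(s^2 + 1)].
Invert each term: -5/(s + 4) ↔ -5e^(-4t); -4·s/(s^2 + 1) ↔ -4cos(t); -2·1/(s^2 + 1) ↔ -2sin(t).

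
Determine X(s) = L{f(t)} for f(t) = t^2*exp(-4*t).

L{e^(-4t)} = 1/(s + 4).
Then apply L{t^2·g(t)} = (-1)^2 d^2/ds^2[G(s)] with G(s) = 1/(s + 4):
differentiating 2 times and applying the sign gives 2/(s + 4)^3.

X(s) = 2/(s + 4)^3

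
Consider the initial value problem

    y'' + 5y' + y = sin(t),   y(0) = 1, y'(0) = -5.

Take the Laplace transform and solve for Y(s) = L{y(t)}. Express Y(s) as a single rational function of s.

Y(s) = (s^3 + s + 1)/(s^4 + 5*s^3 + 2*s^2 + 5*s + 1)

Transform both sides with L{·}.
Using L{y''} = s^2 Y - s·y(0) - y'(0) and L{y'} = sY - y(0), with y(0) = 1, y'(0) = -5, the left side becomes (s^2 + 5*s + 1)Y - (s).
The right side is L{sin(t)} = 1/(s^2 + 1).
So (s^2 + 5*s + 1)Y = 1/(s^2 + 1) + (s).
Solve for Y(s) and write it as one ratio of polynomials.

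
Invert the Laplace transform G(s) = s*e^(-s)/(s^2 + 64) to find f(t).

The factor e^(-s) signals a time shift by c = 1 (second shifting theorem).
L{cos(8t)} = s/(s^2 + 64), so L^-1{s/(s^2 + 64)} = cos(8*t).
Hence the inverse is u(t - 1) times that function evaluated at t - 1.

f(t) = Heaviside(t - 1)*(cos(8*t - 8))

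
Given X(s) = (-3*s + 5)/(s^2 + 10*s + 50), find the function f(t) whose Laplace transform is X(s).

f(t) = 4*exp(-5*t)*sin(5*t) - 3*exp(-5*t)*cos(5*t)

Complete the square in the denominator: s^2 + 10*s + 50 = (s + 5)^2 + 5^2.
Split the numerator to match: -3*s + 5 = -3·(s + 5) + 4·5.
Invert each term: -3·(s + 5)/((s + 5)^2 + 25) ↔ -3e^(-5t)cos(5t); 4·5/((s + 5)^2 + 25) ↔ 4e^(-5t)sin(5t).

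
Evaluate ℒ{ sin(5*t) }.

L{sin(5t)} = 5/(s^2 + 25).

5/(s^2 + 25)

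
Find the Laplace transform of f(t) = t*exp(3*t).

L{e^(3t)} = 1/(s - 3).
Then apply L{t·g(t)} = -d/ds[G(s)] with G(s) = 1/(s - 3):
differentiating 1 time and applying the sign gives (s - 3)^(-2).

(s - 3)^(-2)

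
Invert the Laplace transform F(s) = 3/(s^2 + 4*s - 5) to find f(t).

Rewrite the denominator: s^2 + 4*s - 5 = (s + 2)^2 - 9.
The form in (s + 2) signals a first-shifting-theorem factor e^(-2t).
Since L{sinh(3t)} = 3/(s^2 - 9), the inverse is exp(-2*t)*sinh(3*t).

f(t) = exp(-2*t)*sinh(3*t)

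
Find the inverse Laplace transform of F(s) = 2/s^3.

Since L{t^2} = 2!/s^3 = 2/s^3, the inverse is t^2.

t^2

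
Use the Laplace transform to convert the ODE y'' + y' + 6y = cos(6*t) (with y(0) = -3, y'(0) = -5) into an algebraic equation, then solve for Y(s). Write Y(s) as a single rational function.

Y(s) = (-3*s^3 - 8*s^2 - 107*s - 288)/(s^4 + s^3 + 42*s^2 + 36*s + 216)

Take the Laplace transform of both sides.
Using L{y''} = s^2 Y - s·y(0) - y'(0) and L{y'} = sY - y(0), with y(0) = -3, y'(0) = -5, the left side becomes (s^2 + s + 6)Y - (-3*s - 8).
The right side is L{cos(6*t)} = s/(s^2 + 36).
So (s^2 + s + 6)Y = s/(s^2 + 36) + (-3*s - 8).
Solve for Y(s) and write it as one ratio of polynomials.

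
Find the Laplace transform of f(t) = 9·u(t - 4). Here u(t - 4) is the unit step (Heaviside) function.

9*exp(-4*s)/s

By the second shifting theorem, L{u(t - c)·g(t - c)} = e^(-cs)·G(s) with c = 4 and G(s) = L{g(t)}.
L{9} = 9/s.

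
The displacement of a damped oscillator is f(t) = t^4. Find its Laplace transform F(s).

F(s) = 24/s^5

L{t^4} = 4!/s^5 = 24/s^5.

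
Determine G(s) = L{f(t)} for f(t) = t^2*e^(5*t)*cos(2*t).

G(s) = 2*(s - 5)*(s^2 - 10*s + 13)/(s^2 - 10*s + 29)^3

L{cos(2t)} = s/(s^2 + 4).
Multiplying by e^(5t) shifts s → s - 5, so L{e^(5*t)*cos(2*t)} = (s - 5)/((s - 5)^2 + 4).
Then apply L{t^2·g(t)} = (-1)^2 d^2/ds^2[H(s)] with H(s) = (s - 5)/((s - 5)^2 + 4):
differentiating 2 times and applying the sign gives 2*(s - 5)*(s^2 - 10*s + 13)/(s^2 - 10*s + 29)^3.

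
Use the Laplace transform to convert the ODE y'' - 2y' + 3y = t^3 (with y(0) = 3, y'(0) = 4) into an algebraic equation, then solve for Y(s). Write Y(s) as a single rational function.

Y(s) = (3*s^5 - 2*s^4 + 6)/(s^6 - 2*s^5 + 3*s^4)

Transform both sides with L{·}.
With L{y''} = s^2 Y - s·y(0) - y'(0) and L{y'} = sY - y(0), with y(0) = 3, y'(0) = 4: the LHS transforms to (s^2 - 2*s + 3)Y - (3*s - 2).
The right side is L{t^3} = 6/s^4.
So (s^2 - 2*s + 3)Y = 6/s^4 + (3*s - 2).
Divide through and combine into a single rational function.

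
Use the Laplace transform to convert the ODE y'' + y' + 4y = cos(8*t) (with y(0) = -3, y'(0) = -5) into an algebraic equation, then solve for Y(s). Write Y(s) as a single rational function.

Y(s) = (-3*s^3 - 8*s^2 - 191*s - 512)/(s^4 + s^3 + 68*s^2 + 64*s + 256)

Laplace-transform each side.
With L{y''} = s^2 Y - s·y(0) - y'(0) and L{y'} = sY - y(0), with y(0) = -3, y'(0) = -5: the LHS transforms to (s^2 + s + 4)Y - (-3*s - 8).
The right side is L{cos(8*t)} = s/(s^2 + 64).
So (s^2 + s + 4)Y = s/(s^2 + 64) + (-3*s - 8).
Solve for Y(s) and write it as one ratio of polynomials.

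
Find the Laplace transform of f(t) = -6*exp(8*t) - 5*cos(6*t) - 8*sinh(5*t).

By linearity of the Laplace transform, transform each term separately.
(-8)·[L{sinh(5t)} = 5/(s^2 - 25)]; (-6)·[L{e^(8t)} = 1/(s - 8)]; (-5)·[L{cos(6t)} = s/(s^2 + 36)].

-5*s/(s^2 + 36) - 40/(s^2 - 25) - 6/(s - 8)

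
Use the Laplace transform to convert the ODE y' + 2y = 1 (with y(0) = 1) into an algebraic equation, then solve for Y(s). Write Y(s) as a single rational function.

Y(s) = (s + 1)/(s^2 + 2*s)

Take the Laplace transform of both sides.
Using L{y'} = sY - y(0) = sY - 1, the left side becomes (s + 2)Y - (1).
The right side is L{1} = 1/s.
So (s + 2)Y = 1/s + (1).
Solve for Y(s) and write it as one ratio of polynomials.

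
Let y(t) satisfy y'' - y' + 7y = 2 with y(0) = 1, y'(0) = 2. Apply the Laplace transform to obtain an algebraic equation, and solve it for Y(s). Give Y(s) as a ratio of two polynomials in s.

Y(s) = (s^2 + s + 2)/(s^3 - s^2 + 7*s)

Apply the Laplace transform to the equation.
Using L{y''} = s^2 Y - s·y(0) - y'(0) and L{y'} = sY - y(0), with y(0) = 1, y'(0) = 2, the left side becomes (s^2 - s + 7)Y - (s + 1).
The right side is L{2} = 2/s.
So (s^2 - s + 7)Y = 2/s + (s + 1).
Solve for Y(s) and write it as one ratio of polynomials.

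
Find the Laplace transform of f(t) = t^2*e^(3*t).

2/(s - 3)^3

L{e^(3t)} = 1/(s - 3).
Then apply L{t^2·g(t)} = (-1)^2 d^2/ds^2[H(s)] with H(s) = 1/(s - 3):
differentiating 2 times and applying the sign gives 2/(s - 3)^3.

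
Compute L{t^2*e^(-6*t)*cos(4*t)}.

2*(s + 6)*(s^2 + 12*s - 12)/(s^2 + 12*s + 52)^3

L{cos(4t)} = s/(s^2 + 16).
Multiplying by e^(-6t) shifts s → s + 6, so L{e^(-6*t)*cos(4*t)} = (s + 6)/((s + 6)^2 + 16).
Then apply L{t^2·g(t)} = (-1)^2 d^2/ds^2[G(s)] with G(s) = (s + 6)/((s + 6)^2 + 16):
differentiating 2 times and applying the sign gives 2*(s + 6)*(s^2 + 12*s - 12)/(s^2 + 12*s + 52)^3.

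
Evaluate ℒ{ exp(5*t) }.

L{1} = 1/s.
By the first shifting theorem, multiplying by e^(5t) replaces s with s - 5.

1/(s - 5)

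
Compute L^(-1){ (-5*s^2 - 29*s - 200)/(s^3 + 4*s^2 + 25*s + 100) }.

Factor the denominator: s^3 + 4*s^2 + 25*s + 100 = (s + 4)*(s^2 + 25).
Partial fraction decomposition gives [-4/(s + 4)] + [-s/(s^2 + 25)] + [-25/(s^2 + 25)].
Invert each term: -4/(s + 4) ↔ -4e^(-4t); -1·s/(s^2 + 25) ↔ -cos(5t); -5·5/(s^2 + 25) ↔ -5sin(5t).

-5*sin(5*t) - cos(5*t) - 4*exp(-4*t)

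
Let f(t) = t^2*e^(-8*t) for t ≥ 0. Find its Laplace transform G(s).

G(s) = 2/(s + 8)^3

L{e^(-8t)} = 1/(s + 8).
Then apply L{t^2·g(t)} = (-1)^2 d^2/ds^2[H(s)] with H(s) = 1/(s + 8):
differentiating 2 times and applying the sign gives 2/(s + 8)^3.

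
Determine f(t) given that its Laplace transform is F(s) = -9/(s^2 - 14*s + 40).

f(t) = -3*exp(7*t)*sinh(3*t)

Rewrite the denominator: s^2 - 14*s + 40 = (s - 7)^2 - 9.
The form in (s - 7) signals a first-shifting-theorem factor e^(7t).
Since L{sinh(3t)} = 3/(s^2 - 9), the inverse is e^(7*t)*sinh(3*t), scaled by -3.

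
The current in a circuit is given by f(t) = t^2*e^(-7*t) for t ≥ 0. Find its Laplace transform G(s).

G(s) = 2/(s + 7)^3

L{e^(-7t)} = 1/(s + 7).
Then apply L{t^2·g(t)} = (-1)^2 d^2/ds^2[H(s)] with H(s) = 1/(s + 7):
differentiating 2 times and applying the sign gives 2/(s + 7)^3.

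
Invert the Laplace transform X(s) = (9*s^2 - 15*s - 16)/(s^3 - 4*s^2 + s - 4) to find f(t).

f(t) = 4*exp(4*t) + 5*sin(t) + 5*cos(t)

Factor the denominator: s^3 - 4*s^2 + s - 4 = (s - 4)*(s^2 + 1).
Partial fraction decomposition gives [4/(s - 4)] + [5*s/(s^2 + 1)] + [5/(s^2 + 1)].
Invert each term: 4/(s - 4) ↔ 4e^(4t); 5·s/(s^2 + 1) ↔ 5cos(t); 5·1/(s^2 + 1) ↔ 5sin(t).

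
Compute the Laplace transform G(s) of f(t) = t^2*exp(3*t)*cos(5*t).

L{cos(5t)} = s/(s^2 + 25).
Multiplying by e^(3t) shifts s → s - 3, so L{exp(3*t)*cos(5*t)} = (s - 3)/((s - 3)^2 + 25).
Then apply L{t^2·g(t)} = (-1)^2 d^2/ds^2[H(s)] with H(s) = (s - 3)/((s - 3)^2 + 25):
differentiating 2 times and applying the sign gives 2*(s - 3)*(s^2 - 6*s - 66)/(s^2 - 6*s + 34)^3.

G(s) = 2*(s - 3)*(s^2 - 6*s - 66)/(s^2 - 6*s + 34)^3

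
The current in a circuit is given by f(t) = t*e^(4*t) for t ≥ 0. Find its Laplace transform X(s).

X(s) = (s - 4)^(-2)

L{e^(4t)} = 1/(s - 4).
Then apply L{t·g(t)} = -d/ds[G(s)] with G(s) = 1/(s - 4):
differentiating 1 time and applying the sign gives (s - 4)^(-2).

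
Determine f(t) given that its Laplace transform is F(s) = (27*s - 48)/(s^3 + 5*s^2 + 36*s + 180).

Factor the denominator: s^3 + 5*s^2 + 36*s + 180 = (s + 5)*(s^2 + 36).
Partial fraction decomposition gives [-3/(s + 5)] + [3*s/(s^2 + 36)] + [12/(s^2 + 36)].
Invert each term: -3/(s + 5) ↔ -3e^(-5t); 3·s/(s^2 + 36) ↔ 3cos(6t); 2·6/(s^2 + 36) ↔ 2sin(6t).

f(t) = 2*sin(6*t) + 3*cos(6*t) - 3*exp(-5*t)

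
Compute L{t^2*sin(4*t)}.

8*(3*s^2 - 16)/(s^2 + 16)^3

L{sin(4t)} = 4/(s^2 + 16).
Then apply L{t^2·g(t)} = (-1)^2 d^2/ds^2[H(s)] with H(s) = 4/(s^2 + 16):
differentiating 2 times and applying the sign gives 8*(3*s^2 - 16)/(s^2 + 16)^3.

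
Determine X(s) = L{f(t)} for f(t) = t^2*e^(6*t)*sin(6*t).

X(s) = 36*(s^2 - 12*s + 24)/(s^2 - 12*s + 72)^3

L{sin(6t)} = 6/(s^2 + 36).
Multiplying by e^(6t) shifts s → s - 6, so L{e^(6*t)*sin(6*t)} = 6/((s - 6)^2 + 36).
Then apply L{t^2·g(t)} = (-1)^2 d^2/ds^2[G(s)] with G(s) = 6/((s - 6)^2 + 36):
differentiating 2 times and applying the sign gives 36*(s^2 - 12*s + 24)/(s^2 - 12*s + 72)^3.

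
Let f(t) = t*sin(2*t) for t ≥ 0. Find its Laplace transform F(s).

L{sin(2t)} = 2/(s^2 + 4).
Then apply L{t·g(t)} = -d/ds[G(s)] with G(s) = 2/(s^2 + 4):
differentiating 1 time and applying the sign gives 4*s/(s^2 + 4)^2.

F(s) = 4*s/(s^2 + 4)^2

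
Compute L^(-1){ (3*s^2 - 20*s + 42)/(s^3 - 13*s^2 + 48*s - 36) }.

6*t*exp(6*t) + 2*exp(6*t) + exp(t)

Factor the denominator: s^3 - 13*s^2 + 48*s - 36 = (s - 6)^2*(s - 1).
Partial fraction decomposition gives [2/(s - 6)] + [6/(s - 6)^2] + [1/(s - 1)].
Invert each term: 2/(s - 6) ↔ 2e^(6t); 6/(s - 6)^2 ↔ 6t·e^(6t); 1/(s - 1) ↔ e^(t).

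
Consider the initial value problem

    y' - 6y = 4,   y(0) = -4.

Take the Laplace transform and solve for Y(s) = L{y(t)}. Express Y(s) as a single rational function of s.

Apply the Laplace transform to the equation.
The derivative rules (L{y'} = sY - y(0) = sY - (-4)) turn the left side into (s - 6)Y - (-4).
The right side is L{4} = 4/s.
So (s - 6)Y = 4/s + (-4).
Isolate Y and clear denominators.

Y(s) = (-4*s + 4)/(s^2 - 6*s)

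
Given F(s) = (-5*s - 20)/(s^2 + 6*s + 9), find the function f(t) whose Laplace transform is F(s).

f(t) = -5*t*exp(-3*t) - 5*exp(-3*t)

Factor the denominator: s^2 + 6*s + 9 = (s + 3)^2.
Partial fraction decomposition gives [-5/(s + 3)] + [-5/(s + 3)^2].
Invert each term: -5/(s + 3) ↔ -5e^(-3t); -5/(s + 3)^2 ↔ -5t·e^(-3t).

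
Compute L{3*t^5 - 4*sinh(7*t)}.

By linearity of the Laplace transform, transform each term separately.
(-4)·[L{sinh(7t)} = 7/(s^2 - 49)]; (3)·[L{t^5} = 5!/s^6 = 120/s^6].

-28/(s^2 - 49) + 360/s^6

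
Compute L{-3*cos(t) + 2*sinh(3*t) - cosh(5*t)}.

-3*s/(s^2 + 1) - s/(s^2 - 25) + 6/(s^2 - 9)

The transform is linear, so treat each term independently.
(-3)·[L{cos(t)} = s/(s^2 + 1)]; (-1)·[L{cosh(5t)} = s/(s^2 - 25)]; (2)·[L{sinh(3t)} = 3/(s^2 - 9)].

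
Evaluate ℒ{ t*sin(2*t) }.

L{sin(2t)} = 2/(s^2 + 4).
Then apply L{t·g(t)} = -d/ds[G(s)] with G(s) = 2/(s^2 + 4):
differentiating 1 time and applying the sign gives 4*s/(s^2 + 4)^2.

4*s/(s^2 + 4)^2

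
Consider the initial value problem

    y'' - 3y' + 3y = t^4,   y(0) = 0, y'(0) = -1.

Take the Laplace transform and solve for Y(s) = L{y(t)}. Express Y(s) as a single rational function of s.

Apply the Laplace transform to the equation.
Using L{y''} = s^2 Y - s·y(0) - y'(0) and L{y'} = sY - y(0), with y(0) = 0, y'(0) = -1, the left side becomes (s^2 - 3*s + 3)Y - (-1).
The right side is L{t^4} = 24/s^5.
So (s^2 - 3*s + 3)Y = 24/s^5 + (-1).
Divide through and combine into a single rational function.

Y(s) = (-s^5 + 24)/(s^7 - 3*s^6 + 3*s^5)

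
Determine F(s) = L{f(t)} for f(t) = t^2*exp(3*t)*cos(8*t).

L{cos(8t)} = s/(s^2 + 64).
Multiplying by e^(3t) shifts s → s - 3, so L{exp(3*t)*cos(8*t)} = (s - 3)/((s - 3)^2 + 64).
Then apply L{t^2·g(t)} = (-1)^2 d^2/ds^2[G(s)] with G(s) = (s - 3)/((s - 3)^2 + 64):
differentiating 2 times and applying the sign gives 2*(s - 3)*(s^2 - 6*s - 183)/(s^2 - 6*s + 73)^3.

F(s) = 2*(s - 3)*(s^2 - 6*s - 183)/(s^2 - 6*s + 73)^3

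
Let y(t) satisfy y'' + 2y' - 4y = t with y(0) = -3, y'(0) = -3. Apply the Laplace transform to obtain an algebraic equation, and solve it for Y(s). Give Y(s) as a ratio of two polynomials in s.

Y(s) = (-3*s^3 - 9*s^2 + 1)/(s^4 + 2*s^3 - 4*s^2)

Laplace-transform each side.
Using L{y''} = s^2 Y - s·y(0) - y'(0) and L{y'} = sY - y(0), with y(0) = -3, y'(0) = -3, the left side becomes (s^2 + 2*s - 4)Y - (-3*s - 9).
The right side is L{t} = s^(-2).
So (s^2 + 2*s - 4)Y = s^(-2) + (-3*s - 9).
Isolate Y and clear denominators.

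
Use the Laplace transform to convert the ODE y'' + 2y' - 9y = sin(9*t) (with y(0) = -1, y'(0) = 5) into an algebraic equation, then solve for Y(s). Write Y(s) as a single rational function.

Transform both sides with L{·}.
With L{y''} = s^2 Y - s·y(0) - y'(0) and L{y'} = sY - y(0), with y(0) = -1, y'(0) = 5: the LHS transforms to (s^2 + 2*s - 9)Y - (-s + 3).
The right side is L{sin(9*t)} = 9/(s^2 + 81).
So (s^2 + 2*s - 9)Y = 9/(s^2 + 81) + (-s + 3).
Solve for Y(s) and write it as one ratio of polynomials.

Y(s) = (-s^3 + 3*s^2 - 81*s + 252)/(s^4 + 2*s^3 + 72*s^2 + 162*s - 729)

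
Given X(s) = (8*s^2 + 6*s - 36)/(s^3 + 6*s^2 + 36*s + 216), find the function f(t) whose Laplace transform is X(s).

Factor the denominator: s^3 + 6*s^2 + 36*s + 216 = (s + 6)*(s^2 + 36).
Partial fraction decomposition gives [3/(s + 6)] + [5*s/(s^2 + 36)] + [-24/(s^2 + 36)].
Invert each term: 3/(s + 6) ↔ 3e^(-6t); 5·s/(s^2 + 36) ↔ 5cos(6t); -4·6/(s^2 + 36) ↔ -4sin(6t).

f(t) = -4*sin(6*t) + 5*cos(6*t) + 3*exp(-6*t)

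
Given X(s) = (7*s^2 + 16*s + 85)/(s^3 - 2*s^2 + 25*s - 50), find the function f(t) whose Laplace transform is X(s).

f(t) = 5*exp(2*t) + 4*sin(5*t) + 2*cos(5*t)

Factor the denominator: s^3 - 2*s^2 + 25*s - 50 = (s - 2)*(s^2 + 25).
Partial fraction decomposition gives [5/(s - 2)] + [2*s/(s^2 + 25)] + [20/(s^2 + 25)].
Invert each term: 5/(s - 2) ↔ 5e^(2t); 2·s/(s^2 + 25) ↔ 2cos(5t); 4·5/(s^2 + 25) ↔ 4sin(5t).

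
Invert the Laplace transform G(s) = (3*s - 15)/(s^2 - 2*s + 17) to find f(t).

f(t) = -3*exp(t)*sin(4*t) + 3*exp(t)*cos(4*t)

Complete the square in the denominator: s^2 - 2*s + 17 = (s - 1)^2 + 4^2.
Split the numerator to match: 3*s - 15 = 3·(s - 1) - 3·4.
Invert each term: 3·(s - 1)/((s - 1)^2 + 16) ↔ 3e^(t)cos(4t); -3·4/((s - 1)^2 + 16) ↔ -3e^(t)sin(4t).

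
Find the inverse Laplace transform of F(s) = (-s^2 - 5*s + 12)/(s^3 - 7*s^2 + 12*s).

Factor the denominator: s^3 - 7*s^2 + 12*s = s*(s - 4)*(s - 3).
Partial fraction decomposition gives [-6/(s - 4)] + [4/(s - 3)] + [1/s].
Invert each term: -6/(s - 4) ↔ -6e^(4t); 4/(s - 3) ↔ 4e^(3t); 1/(s - 0) ↔ e^(0t).

-6*exp(4*t) + 4*exp(3*t) + 1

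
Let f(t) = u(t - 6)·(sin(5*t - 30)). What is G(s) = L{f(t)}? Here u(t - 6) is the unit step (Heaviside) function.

By the second shifting theorem, L{u(t - c)·g(t - c)} = e^(-cs)·H(s) with c = 6 and H(s) = L{g(t)}.
L{sin(5t)} = 5/(s^2 + 25).

G(s) = 5*exp(-6*s)/(s^2 + 25)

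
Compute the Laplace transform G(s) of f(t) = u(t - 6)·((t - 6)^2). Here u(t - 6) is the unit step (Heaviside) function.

By the second shifting theorem, L{u(t - c)·g(t - c)} = e^(-cs)·H(s) with c = 6 and H(s) = L{g(t)}.
L{t^2} = 2!/s^3 = 2/s^3.

G(s) = 2*exp(-6*s)/s^3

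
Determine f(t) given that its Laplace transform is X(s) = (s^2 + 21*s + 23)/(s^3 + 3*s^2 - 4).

f(t) = 5*t*exp(-2*t) + 5*exp(t) - 4*exp(-2*t)

Factor the denominator: s^3 + 3*s^2 - 4 = (s - 1)*(s + 2)^2.
Partial fraction decomposition gives [-4/(s + 2)] + [5/(s + 2)^2] + [5/(s - 1)].
Invert each term: -4/(s + 2) ↔ -4e^(-2t); 5/(s + 2)^2 ↔ 5t·e^(-2t); 5/(s - 1) ↔ 5e^(t).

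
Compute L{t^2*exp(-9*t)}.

L{e^(-9t)} = 1/(s + 9).
Then apply L{t^2·g(t)} = (-1)^2 d^2/ds^2[G(s)] with G(s) = 1/(s + 9):
differentiating 2 times and applying the sign gives 2/(s + 9)^3.

2/(s + 9)^3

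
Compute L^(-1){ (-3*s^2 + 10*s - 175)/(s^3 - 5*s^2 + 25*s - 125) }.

Factor the denominator: s^3 - 5*s^2 + 25*s - 125 = (s - 5)*(s^2 + 25).
Partial fraction decomposition gives [-4/(s - 5)] + [s/(s^2 + 25)] + [15/(s^2 + 25)].
Invert each term: -4/(s - 5) ↔ -4e^(5t); 1·s/(s^2 + 25) ↔ cos(5t); 3·5/(s^2 + 25) ↔ 3sin(5t).

-4*exp(5*t) + 3*sin(5*t) + cos(5*t)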